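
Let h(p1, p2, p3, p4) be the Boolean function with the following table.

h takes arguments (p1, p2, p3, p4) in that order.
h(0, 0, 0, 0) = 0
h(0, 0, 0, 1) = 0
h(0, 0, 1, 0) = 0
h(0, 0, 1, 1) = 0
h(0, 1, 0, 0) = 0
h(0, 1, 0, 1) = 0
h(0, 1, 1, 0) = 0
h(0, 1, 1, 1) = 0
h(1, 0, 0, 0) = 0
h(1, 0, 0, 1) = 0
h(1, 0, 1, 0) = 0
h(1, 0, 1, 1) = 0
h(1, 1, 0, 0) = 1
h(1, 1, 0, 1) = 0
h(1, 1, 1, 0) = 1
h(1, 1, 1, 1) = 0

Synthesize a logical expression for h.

The 1-rows are (1,1,0,0), (1,1,1,0). Each contributes one minterm — p1·p2·¬p3·¬p4; p1·p2·p3·¬p4 — and their disjunction is a sum-of-products form of h.

h(p1, p2, p3, p4) = (((p1 and p2) and not p3) and not p4) or (((p1 and p2) and p3) and not p4)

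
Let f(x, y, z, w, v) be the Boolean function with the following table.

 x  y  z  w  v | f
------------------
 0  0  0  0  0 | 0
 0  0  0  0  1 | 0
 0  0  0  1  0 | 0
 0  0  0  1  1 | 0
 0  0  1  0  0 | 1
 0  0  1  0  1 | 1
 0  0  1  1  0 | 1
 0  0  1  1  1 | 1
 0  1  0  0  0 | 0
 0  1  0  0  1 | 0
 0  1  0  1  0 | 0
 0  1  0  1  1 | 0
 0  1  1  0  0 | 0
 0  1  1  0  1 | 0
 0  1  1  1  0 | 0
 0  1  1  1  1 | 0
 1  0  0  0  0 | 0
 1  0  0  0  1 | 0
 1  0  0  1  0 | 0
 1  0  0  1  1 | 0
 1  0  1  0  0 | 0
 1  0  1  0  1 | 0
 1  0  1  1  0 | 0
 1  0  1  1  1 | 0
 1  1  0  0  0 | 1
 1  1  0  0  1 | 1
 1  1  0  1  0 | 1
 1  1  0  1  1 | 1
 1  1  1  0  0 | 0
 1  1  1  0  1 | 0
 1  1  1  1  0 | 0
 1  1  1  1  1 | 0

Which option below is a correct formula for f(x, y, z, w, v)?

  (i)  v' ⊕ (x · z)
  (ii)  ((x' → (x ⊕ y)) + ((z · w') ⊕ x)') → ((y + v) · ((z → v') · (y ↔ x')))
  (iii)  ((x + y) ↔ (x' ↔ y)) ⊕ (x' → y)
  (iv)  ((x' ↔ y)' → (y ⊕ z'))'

iv

(i) fails at (0,0,0,0,0): the formula yields 1, f is 0.
(ii) fails at (0,0,1,1,0): the formula yields 0, f is 1.
(iii) fails at (0,0,0,0,0): the formula yields 1, f is 0.
Only (iv) survives; checking it on all 32 rows confirms it matches f.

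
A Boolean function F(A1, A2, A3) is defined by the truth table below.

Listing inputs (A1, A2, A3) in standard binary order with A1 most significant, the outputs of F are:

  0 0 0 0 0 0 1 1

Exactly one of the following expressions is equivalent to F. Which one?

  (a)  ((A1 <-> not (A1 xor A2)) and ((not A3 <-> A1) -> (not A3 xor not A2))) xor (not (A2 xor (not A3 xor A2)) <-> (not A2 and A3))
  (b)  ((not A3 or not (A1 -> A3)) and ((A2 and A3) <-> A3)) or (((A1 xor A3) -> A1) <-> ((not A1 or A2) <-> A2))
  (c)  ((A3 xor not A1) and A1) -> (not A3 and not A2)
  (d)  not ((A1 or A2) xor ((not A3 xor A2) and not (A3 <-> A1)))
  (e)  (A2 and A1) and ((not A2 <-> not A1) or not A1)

(a) disagrees with F on (0,0,0) (formula → 1, table → 0); rule it out.
(b) disagrees with F on (0,0,0) (formula → 1, table → 0); rule it out.
(c) disagrees with F on (0,0,0) (formula → 1, table → 0); rule it out.
(d) disagrees with F on (0,0,0) (formula → 1, table → 0); rule it out.
Only (e) survives; checking it on all 8 rows confirms it matches F.

e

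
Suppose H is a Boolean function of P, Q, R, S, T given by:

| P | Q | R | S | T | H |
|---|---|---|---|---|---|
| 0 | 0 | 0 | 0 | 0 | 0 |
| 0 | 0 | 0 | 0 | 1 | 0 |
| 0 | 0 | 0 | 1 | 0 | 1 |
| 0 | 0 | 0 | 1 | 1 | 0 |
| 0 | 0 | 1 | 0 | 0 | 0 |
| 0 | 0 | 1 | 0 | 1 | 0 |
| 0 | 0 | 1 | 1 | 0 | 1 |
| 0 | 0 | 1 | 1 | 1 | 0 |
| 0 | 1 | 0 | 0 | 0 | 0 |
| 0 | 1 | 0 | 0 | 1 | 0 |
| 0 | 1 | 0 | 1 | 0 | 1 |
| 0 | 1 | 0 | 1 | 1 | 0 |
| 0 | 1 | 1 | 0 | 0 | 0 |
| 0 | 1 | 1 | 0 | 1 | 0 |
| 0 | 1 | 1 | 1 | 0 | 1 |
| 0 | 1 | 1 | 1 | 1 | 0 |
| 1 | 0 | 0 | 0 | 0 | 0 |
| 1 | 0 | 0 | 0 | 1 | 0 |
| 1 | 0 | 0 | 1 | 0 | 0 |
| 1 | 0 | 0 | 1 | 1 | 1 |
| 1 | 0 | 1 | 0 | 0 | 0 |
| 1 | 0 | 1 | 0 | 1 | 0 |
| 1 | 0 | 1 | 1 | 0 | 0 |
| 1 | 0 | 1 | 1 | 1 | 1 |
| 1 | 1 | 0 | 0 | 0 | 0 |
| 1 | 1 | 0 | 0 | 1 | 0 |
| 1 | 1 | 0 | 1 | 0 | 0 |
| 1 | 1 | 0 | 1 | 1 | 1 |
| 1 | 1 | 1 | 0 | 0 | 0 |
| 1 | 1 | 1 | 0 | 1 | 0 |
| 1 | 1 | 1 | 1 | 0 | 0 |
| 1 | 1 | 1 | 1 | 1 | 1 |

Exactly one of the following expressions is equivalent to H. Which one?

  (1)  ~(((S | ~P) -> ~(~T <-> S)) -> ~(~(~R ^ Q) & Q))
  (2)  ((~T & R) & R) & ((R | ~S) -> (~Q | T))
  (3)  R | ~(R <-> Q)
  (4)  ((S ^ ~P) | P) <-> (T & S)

4

(1): at (0,0,0,1,0) it gives 0, but H = 1 — eliminated.
(2): at (0,0,0,1,0) it gives 0, but H = 1 — eliminated.
(3): at (0,0,0,1,0) it gives 0, but H = 1 — eliminated.
Only (4) survives; checking it on all 32 rows confirms it matches H.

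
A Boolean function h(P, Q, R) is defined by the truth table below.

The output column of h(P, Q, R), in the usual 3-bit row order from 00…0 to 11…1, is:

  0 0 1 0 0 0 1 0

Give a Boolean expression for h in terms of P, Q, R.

h(P, Q, R) = ((~P & Q) & ~R) | ((P & Q) & ~R)

The 1-rows are (0,1,0), (1,1,0). Each contributes one minterm — ¬P·Q·¬R; P·Q·¬R — and their disjunction is a sum-of-products form of h.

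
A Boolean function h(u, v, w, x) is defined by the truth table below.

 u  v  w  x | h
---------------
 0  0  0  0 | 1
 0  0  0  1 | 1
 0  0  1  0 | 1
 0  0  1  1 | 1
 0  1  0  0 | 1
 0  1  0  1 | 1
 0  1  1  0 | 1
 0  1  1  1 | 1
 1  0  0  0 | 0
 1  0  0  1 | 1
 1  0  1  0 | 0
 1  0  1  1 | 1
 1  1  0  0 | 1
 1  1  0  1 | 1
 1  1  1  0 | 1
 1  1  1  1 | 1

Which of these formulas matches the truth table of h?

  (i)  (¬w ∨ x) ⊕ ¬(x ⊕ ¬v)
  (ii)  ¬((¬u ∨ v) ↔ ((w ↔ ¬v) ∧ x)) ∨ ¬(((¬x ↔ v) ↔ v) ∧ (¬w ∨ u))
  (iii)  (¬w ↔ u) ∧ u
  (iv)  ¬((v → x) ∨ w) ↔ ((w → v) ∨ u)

ii

(i) disagrees with h on (0,0,0,1) (formula → 0, table → 1); rule it out.
(iii) disagrees with h on (0,0,0,0) (formula → 0, table → 1); rule it out.
(iv) disagrees with h on (0,0,0,0) (formula → 0, table → 1); rule it out.
That leaves (ii). Evaluating it on every row reproduces the table of h exactly.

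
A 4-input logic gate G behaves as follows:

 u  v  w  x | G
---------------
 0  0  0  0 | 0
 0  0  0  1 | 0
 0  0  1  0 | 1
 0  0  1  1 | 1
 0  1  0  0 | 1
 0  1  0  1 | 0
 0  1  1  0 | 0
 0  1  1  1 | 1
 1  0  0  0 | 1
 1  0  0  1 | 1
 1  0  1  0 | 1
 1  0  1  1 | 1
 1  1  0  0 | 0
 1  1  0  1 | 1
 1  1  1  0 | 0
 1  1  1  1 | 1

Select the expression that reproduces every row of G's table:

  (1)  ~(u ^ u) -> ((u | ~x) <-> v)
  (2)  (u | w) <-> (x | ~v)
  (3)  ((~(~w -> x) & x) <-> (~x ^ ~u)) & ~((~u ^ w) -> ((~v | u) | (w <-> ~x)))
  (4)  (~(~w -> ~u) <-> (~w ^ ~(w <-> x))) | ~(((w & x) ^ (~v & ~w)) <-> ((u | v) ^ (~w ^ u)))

(1) fails at (0,0,0,1): the formula yields 1, G is 0.
(3) fails at (0,0,1,0): the formula yields 0, G is 1.
(4) fails at (0,0,0,1): the formula yields 1, G is 0.
Only (2) survives; checking it on all 16 rows confirms it matches G.

2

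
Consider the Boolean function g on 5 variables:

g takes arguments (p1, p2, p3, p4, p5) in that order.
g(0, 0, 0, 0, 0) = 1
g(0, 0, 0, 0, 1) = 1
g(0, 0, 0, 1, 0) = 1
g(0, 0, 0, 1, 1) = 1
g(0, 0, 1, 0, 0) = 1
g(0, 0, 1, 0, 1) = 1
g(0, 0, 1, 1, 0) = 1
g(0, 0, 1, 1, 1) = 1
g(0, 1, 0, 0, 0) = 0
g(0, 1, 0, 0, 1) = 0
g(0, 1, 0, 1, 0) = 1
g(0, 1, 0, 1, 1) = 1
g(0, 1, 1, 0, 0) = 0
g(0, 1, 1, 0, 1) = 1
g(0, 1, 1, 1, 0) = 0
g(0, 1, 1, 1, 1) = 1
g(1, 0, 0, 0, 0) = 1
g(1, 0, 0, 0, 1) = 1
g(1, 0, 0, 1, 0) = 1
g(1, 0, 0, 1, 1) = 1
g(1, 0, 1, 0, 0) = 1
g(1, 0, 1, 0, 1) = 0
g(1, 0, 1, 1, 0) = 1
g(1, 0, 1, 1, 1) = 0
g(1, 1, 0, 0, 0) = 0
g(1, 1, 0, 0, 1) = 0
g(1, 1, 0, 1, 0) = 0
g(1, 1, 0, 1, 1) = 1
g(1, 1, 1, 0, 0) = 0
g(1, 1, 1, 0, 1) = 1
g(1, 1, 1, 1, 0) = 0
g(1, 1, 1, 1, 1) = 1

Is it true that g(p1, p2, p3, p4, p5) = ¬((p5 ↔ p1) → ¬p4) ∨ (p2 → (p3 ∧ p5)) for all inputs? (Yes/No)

Check the formula against g row by row:
  p1=0, p2=0, p3=0, p4=0, p5=0: formula gives 1, g = 1 ✓
  p1=0, p2=0, p3=0, p4=0, p5=1: formula gives 1, g = 1 ✓
  p1=0, p2=0, p3=0, p4=1, p5=0: formula gives 1, g = 1 ✓
  p1=0, p2=0, p3=0, p4=1, p5=1: formula gives 1, g = 1 ✓
  …
  p1=0, p2=1, p3=0, p4=1, p5=1: formula gives 0, but g = 1 ✗
Row (0,1,0,1,1) is a counterexample, so the formula is not equivalent to g.

No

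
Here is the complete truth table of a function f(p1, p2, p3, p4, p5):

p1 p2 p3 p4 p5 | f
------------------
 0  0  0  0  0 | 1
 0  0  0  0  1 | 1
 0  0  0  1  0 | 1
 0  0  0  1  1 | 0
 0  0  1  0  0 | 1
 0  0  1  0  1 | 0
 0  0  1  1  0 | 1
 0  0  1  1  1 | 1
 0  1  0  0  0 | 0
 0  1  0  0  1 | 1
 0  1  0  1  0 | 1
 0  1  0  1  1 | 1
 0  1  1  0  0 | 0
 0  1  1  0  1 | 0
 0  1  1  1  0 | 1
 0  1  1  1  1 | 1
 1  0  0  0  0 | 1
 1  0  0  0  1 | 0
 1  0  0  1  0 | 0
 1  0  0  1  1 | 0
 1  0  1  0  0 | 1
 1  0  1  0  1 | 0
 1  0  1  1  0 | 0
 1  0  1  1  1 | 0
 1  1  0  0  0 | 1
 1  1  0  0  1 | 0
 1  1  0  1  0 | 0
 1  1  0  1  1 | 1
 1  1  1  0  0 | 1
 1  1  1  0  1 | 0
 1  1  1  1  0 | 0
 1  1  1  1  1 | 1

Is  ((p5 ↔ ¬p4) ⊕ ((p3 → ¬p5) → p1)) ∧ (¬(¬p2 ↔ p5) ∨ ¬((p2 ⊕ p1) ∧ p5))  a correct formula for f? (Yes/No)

Evaluate ((p5 ↔ ¬p4) ⊕ ((p3 → ¬p5) → p1)) ∧ (¬(¬p2 ↔ p5) ∨ ¬((p2 ⊕ p1) ∧ p5)) on each row and compare to f:
  p1=0, p2=0, p3=0, p4=0, p5=0: formula gives 0, but f = 1 ✗
A single disagreement suffices: at (0,0,0,0,0) they differ, so the formula does not compute f.

No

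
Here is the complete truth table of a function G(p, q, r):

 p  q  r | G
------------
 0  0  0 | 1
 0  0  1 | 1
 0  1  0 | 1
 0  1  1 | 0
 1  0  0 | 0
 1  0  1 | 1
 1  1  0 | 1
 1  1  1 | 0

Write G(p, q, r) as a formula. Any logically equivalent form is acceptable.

The 0-rows are (0,1,1), (1,0,0), (1,1,1). Take each as a conjunction (¬p·q·r, p·¬q·¬r, p·q·r), form their disjunction, and complement — that gives a formula that is 1 everywhere G is.

G(p, q, r) = ((((p' · q) · r) + ((p · q') · r')) + ((p · q) · r))'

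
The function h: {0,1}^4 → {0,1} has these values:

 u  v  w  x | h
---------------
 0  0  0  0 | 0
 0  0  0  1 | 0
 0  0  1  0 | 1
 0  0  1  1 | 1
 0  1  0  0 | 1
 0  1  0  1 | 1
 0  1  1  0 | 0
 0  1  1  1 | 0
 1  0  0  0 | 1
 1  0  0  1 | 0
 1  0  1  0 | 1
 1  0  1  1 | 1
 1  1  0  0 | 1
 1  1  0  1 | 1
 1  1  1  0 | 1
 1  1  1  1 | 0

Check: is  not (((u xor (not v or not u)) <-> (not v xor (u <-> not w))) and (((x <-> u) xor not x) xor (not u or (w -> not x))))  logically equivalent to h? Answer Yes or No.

Check the formula against h row by row:
  u=0, v=0, w=0, x=0: formula gives 0, h = 0 ✓
  u=0, v=0, w=0, x=1: formula gives 0, h = 0 ✓
  u=0, v=0, w=1, x=0: formula gives 1, h = 1 ✓
  u=0, v=0, w=1, x=1: formula gives 1, h = 1 ✓
  …
  u=1, v=0, w=0, x=1: formula gives 1, but h = 0 ✗
Row (1,0,0,1) is a counterexample, so the formula is not equivalent to h.

No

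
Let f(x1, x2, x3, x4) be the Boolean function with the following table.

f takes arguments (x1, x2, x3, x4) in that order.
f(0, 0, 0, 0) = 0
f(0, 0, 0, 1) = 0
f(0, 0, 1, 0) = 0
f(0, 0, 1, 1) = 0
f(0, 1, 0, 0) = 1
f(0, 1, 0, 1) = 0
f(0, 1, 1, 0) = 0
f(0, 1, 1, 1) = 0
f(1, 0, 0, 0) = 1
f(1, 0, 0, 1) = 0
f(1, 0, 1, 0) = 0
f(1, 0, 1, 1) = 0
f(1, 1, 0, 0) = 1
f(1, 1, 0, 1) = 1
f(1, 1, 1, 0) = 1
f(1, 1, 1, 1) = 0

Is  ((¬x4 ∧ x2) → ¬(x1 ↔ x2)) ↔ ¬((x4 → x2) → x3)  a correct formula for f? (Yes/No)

No

Evaluate ((¬x4 ∧ x2) → ¬(x1 ↔ x2)) ↔ ¬((x4 → x2) → x3) on each row and compare to f:
  x1=0, x2=0, x3=0, x4=0: formula gives 1, but f = 0 ✗
Row (0,0,0,0) is a counterexample, so the formula is not equivalent to f.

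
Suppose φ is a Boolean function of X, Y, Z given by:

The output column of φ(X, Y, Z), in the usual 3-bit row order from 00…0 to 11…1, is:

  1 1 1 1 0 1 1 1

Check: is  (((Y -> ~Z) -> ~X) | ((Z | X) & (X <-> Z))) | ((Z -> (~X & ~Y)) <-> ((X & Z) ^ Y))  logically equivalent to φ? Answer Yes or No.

Check the formula against φ row by row:
  X=0, Y=0, Z=0: formula gives 1, φ = 1 ✓
  X=0, Y=0, Z=1: formula gives 1, φ = 1 ✓
  X=0, Y=1, Z=0: formula gives 1, φ = 1 ✓
  X=0, Y=1, Z=1: formula gives 1, φ = 1 ✓
  X=1, Y=0, Z=0: formula gives 0, φ = 0 ✓
  …and likewise for the remaining 3 rows.
All 8 rows match — the expression computes φ exactly.

Yes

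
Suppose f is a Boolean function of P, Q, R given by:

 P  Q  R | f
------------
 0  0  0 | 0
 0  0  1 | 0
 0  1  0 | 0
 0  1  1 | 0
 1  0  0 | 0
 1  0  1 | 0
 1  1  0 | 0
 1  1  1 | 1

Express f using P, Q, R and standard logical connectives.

f(P, Q, R) = (P AND Q) AND R

The output is 1 only when every input is 1 — the AND of all inputs.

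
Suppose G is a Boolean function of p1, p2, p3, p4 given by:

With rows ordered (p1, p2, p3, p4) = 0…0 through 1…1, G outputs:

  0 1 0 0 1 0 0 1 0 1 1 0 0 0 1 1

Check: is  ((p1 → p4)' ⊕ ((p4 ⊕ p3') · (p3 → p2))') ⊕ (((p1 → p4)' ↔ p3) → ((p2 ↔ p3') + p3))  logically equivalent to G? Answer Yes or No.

Test each input against both G and the formula:
  p1=0, p2=0, p3=0, p4=0: formula gives 0, G = 0 ✓
  p1=0, p2=0, p3=0, p4=1: formula gives 1, G = 1 ✓
  p1=0, p2=0, p3=1, p4=0: formula gives 0, G = 0 ✓
  p1=0, p2=0, p3=1, p4=1: formula gives 0, G = 0 ✓
  …and likewise for the remaining 12 rows.
All 16 rows match — the expression computes G exactly.

Yes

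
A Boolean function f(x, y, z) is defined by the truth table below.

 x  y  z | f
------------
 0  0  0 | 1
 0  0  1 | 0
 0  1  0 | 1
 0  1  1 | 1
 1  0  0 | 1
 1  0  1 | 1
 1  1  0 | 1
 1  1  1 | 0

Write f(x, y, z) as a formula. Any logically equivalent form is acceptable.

f(x, y, z) = NOT (((NOT x AND NOT y) AND z) OR ((x AND y) AND z))

f is 0 on only 2 rows — (0,0,1), (1,1,1). Writing each as a minterm (¬x·¬y·z, x·y·z) and OR-ing them characterizes exactly where f=0, so f is the negation of that disjunction.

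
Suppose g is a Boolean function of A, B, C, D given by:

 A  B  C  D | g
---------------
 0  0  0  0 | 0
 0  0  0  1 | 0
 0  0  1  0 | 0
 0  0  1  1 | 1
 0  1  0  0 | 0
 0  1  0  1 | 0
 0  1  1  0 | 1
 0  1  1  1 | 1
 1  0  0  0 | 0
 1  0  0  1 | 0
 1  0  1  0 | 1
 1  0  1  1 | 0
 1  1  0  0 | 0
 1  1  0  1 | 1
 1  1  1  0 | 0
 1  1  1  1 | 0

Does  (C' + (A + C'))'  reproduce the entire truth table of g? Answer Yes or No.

No

Check the formula against g row by row:
  A=0, B=0, C=0, D=0: formula gives 0, g = 0 ✓
  A=0, B=0, C=0, D=1: formula gives 0, g = 0 ✓
  A=0, B=0, C=1, D=0: formula gives 1, but g = 0 ✗
Since they disagree at (0,0,1,0), the expression is not a correct formula for g.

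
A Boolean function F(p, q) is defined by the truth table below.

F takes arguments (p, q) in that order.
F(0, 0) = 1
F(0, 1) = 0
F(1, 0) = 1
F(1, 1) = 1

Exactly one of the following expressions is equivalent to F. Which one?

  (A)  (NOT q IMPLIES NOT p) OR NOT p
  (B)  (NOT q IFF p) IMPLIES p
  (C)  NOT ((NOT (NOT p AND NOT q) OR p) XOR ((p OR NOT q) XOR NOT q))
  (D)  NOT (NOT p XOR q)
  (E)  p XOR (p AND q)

(A): at (0,1) it gives 1, but F = 0 — eliminated.
(C): at (1,0) it gives 0, but F = 1 — eliminated.
(D): at (0,0) it gives 0, but F = 1 — eliminated.
(E): at (0,0) it gives 0, but F = 1 — eliminated.
Only (B) survives; checking it on all 4 rows confirms it matches F.

B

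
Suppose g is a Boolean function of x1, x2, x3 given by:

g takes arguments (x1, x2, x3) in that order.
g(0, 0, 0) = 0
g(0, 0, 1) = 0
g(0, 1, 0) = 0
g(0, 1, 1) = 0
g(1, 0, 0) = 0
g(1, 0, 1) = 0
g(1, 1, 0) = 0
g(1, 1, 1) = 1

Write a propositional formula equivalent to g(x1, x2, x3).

The output is 1 only when every input is 1 — the AND of all inputs.

g(x1, x2, x3) = (x1 · x2) · x3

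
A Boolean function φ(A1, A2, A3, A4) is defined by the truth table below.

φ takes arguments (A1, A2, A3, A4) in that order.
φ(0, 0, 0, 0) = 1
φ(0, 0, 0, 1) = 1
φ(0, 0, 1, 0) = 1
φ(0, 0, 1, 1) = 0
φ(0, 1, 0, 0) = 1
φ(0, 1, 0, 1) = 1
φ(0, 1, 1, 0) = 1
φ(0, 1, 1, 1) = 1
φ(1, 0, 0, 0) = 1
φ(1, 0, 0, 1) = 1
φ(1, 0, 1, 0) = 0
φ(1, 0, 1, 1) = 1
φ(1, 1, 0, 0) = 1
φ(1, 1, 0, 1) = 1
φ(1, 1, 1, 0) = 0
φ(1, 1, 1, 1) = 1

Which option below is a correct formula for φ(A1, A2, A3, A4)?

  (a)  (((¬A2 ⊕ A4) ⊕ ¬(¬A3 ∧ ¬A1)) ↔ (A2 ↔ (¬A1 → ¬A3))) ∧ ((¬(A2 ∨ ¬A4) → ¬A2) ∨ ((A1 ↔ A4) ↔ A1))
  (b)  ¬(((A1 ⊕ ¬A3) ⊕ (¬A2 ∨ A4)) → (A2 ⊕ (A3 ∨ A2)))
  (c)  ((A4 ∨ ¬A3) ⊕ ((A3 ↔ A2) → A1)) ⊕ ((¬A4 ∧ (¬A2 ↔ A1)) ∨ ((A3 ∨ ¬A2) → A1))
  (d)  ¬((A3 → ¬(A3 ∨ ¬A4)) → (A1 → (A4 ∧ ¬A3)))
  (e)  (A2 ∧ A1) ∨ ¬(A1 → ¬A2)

c

(a) fails at (0,0,0,0): the formula yields 0, φ is 1.
(b) fails at (0,0,0,0): the formula yields 0, φ is 1.
(d) fails at (0,0,0,0): the formula yields 0, φ is 1.
(e) fails at (0,0,0,0): the formula yields 0, φ is 1.
(c) is the remaining candidate, and it agrees with φ on all 16 inputs.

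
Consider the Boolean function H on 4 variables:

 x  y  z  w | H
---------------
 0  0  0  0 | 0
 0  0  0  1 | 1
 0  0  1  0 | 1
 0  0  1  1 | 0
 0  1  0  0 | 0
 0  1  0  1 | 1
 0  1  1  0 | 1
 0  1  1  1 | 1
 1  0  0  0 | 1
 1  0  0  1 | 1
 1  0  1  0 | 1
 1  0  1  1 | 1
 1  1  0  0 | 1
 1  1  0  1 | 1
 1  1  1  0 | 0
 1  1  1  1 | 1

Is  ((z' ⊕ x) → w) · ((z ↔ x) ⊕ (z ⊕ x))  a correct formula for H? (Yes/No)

Test each input against both H and the formula:
  x=0, y=0, z=0, w=0: formula gives 0, H = 0 ✓
  x=0, y=0, z=0, w=1: formula gives 1, H = 1 ✓
  x=0, y=0, z=1, w=0: formula gives 1, H = 1 ✓
  x=0, y=0, z=1, w=1: formula gives 1, but H = 0 ✗
Row (0,0,1,1) is a counterexample, so the formula is not equivalent to H.

No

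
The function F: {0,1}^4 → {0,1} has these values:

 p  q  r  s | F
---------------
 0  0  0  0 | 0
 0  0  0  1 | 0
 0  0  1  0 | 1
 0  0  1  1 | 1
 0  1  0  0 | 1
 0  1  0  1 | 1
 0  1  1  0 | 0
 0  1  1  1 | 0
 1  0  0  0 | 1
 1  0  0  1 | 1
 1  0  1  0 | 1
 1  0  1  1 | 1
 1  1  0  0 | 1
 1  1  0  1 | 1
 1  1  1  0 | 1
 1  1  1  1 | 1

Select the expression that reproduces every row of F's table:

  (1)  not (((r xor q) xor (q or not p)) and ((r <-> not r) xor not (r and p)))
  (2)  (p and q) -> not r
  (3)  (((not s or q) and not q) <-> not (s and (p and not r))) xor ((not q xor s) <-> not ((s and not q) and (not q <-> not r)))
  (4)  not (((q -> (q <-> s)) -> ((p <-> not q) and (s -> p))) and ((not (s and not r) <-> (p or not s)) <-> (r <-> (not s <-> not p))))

1

(2) disagrees with F on (0,0,0,0) (formula → 1, table → 0); rule it out.
(3) disagrees with F on (0,0,0,1) (formula → 1, table → 0); rule it out.
(4) disagrees with F on (0,0,0,0) (formula → 1, table → 0); rule it out.
(1) is the remaining candidate, and it agrees with F on all 16 inputs.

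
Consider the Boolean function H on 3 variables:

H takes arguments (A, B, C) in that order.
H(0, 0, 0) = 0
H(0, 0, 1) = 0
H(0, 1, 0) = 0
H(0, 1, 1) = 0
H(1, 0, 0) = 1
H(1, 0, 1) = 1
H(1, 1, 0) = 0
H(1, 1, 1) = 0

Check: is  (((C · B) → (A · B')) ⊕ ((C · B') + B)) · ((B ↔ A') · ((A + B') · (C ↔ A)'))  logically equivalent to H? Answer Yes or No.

Evaluate (((C · B) → (A · B')) ⊕ ((C · B') + B)) · ((B ↔ A') · ((A + B') · (C ↔ A)')) on each row and compare to H:
  A=0, B=0, C=0: formula gives 0, H = 0 ✓
  A=0, B=0, C=1: formula gives 0, H = 0 ✓
  A=0, B=1, C=0: formula gives 0, H = 0 ✓
  A=0, B=1, C=1: formula gives 0, H = 0 ✓
  A=1, B=0, C=0: formula gives 1, H = 1 ✓
  A=1, B=0, C=1: formula gives 0, but H = 1 ✗
Row (1,0,1) is a counterexample, so the formula is not equivalent to H.

No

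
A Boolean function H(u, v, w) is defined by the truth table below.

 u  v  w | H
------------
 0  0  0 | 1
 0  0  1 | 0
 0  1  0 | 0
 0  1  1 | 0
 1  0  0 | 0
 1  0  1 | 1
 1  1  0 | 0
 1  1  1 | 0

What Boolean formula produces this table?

Collect the rows where H=1 — (0,0,0), (1,0,1) — and write one minterm per row: ¬u·¬v·¬w, u·¬v·w. Their union (logical OR) reproduces the table exactly.

H(u, v, w) = ((u' · v') · w') + ((u · v') · w)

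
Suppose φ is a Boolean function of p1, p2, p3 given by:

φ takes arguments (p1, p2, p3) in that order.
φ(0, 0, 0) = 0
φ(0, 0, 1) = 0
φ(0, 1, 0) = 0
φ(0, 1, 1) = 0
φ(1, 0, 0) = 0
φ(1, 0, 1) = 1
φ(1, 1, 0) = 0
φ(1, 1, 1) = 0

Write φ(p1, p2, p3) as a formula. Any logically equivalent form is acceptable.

φ(p1, p2, p3) = (p1 and not p2) and p3

Only row (1,0,1) gives 1. That row's minterm p1·¬p2·p3 is φ directly.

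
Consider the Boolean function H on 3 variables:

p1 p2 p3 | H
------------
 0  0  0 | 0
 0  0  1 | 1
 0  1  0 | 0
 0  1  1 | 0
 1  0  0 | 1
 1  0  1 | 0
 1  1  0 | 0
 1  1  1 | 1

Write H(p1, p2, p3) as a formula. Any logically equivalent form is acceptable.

The 1-rows are (0,0,1), (1,0,0), (1,1,1). Each contributes one minterm — ¬p1·¬p2·p3; p1·¬p2·¬p3; p1·p2·p3 — and their disjunction is a sum-of-products form of H.

H(p1, p2, p3) = (((not p1 and not p2) and p3) or ((p1 and not p2) and not p3)) or ((p1 and p2) and p3)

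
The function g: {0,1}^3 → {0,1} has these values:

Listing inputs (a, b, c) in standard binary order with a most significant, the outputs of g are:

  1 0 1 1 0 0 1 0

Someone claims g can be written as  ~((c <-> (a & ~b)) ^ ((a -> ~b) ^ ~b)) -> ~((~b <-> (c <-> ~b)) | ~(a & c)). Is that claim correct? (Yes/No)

Test each input against both g and the formula:
  a=0, b=0, c=0: formula gives 1, g = 1 ✓
  a=0, b=0, c=1: formula gives 0, g = 0 ✓
  a=0, b=1, c=0: formula gives 0, but g = 1 ✗
Since they disagree at (0,1,0), the expression is not a correct formula for g.

No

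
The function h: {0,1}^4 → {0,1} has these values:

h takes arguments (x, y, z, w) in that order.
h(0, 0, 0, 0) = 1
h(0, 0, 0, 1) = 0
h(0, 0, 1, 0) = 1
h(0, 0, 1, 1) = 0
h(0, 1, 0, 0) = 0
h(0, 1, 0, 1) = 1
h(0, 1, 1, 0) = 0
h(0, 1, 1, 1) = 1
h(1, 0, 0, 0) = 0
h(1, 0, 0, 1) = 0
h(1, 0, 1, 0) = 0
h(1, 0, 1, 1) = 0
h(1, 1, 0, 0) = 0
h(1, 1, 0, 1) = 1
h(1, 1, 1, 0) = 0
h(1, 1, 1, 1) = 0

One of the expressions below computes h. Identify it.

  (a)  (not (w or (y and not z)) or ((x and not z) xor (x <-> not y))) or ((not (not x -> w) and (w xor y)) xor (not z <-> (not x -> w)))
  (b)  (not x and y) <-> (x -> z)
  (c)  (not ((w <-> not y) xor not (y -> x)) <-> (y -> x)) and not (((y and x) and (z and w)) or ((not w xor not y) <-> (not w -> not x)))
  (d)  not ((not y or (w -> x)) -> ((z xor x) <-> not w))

c

(a): at (0,0,0,1) it gives 1, but h = 0 — eliminated.
(b): at (0,0,0,0) it gives 0, but h = 1 — eliminated.
(d): at (0,0,1,0) it gives 0, but h = 1 — eliminated.
Only (c) survives; checking it on all 16 rows confirms it matches h.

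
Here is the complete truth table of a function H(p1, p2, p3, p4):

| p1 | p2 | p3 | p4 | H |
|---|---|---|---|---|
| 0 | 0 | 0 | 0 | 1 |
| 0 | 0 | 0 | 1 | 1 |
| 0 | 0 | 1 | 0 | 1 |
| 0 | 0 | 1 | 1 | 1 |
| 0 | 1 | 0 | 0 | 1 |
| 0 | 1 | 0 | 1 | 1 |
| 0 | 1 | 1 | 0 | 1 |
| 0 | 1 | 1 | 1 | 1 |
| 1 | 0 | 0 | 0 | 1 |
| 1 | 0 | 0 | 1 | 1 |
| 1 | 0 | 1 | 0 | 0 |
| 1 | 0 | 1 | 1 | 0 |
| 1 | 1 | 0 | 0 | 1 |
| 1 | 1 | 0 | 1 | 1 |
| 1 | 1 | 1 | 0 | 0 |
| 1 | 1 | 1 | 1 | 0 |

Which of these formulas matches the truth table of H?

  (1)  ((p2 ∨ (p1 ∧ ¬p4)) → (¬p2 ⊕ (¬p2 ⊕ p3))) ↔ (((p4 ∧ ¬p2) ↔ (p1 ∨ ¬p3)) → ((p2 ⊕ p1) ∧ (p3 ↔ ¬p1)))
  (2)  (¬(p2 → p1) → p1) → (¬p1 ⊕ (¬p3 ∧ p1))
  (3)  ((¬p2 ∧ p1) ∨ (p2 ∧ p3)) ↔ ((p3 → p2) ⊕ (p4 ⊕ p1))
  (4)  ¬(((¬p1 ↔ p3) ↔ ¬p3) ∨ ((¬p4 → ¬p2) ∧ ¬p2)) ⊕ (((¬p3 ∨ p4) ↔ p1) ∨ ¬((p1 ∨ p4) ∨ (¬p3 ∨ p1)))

2

(1) fails at (0,0,0,1): the formula yields 0, H is 1.
(3) fails at (0,0,0,0): the formula yields 0, H is 1.
(4) fails at (0,0,0,0): the formula yields 0, H is 1.
(2) is the remaining candidate, and it agrees with H on all 16 inputs.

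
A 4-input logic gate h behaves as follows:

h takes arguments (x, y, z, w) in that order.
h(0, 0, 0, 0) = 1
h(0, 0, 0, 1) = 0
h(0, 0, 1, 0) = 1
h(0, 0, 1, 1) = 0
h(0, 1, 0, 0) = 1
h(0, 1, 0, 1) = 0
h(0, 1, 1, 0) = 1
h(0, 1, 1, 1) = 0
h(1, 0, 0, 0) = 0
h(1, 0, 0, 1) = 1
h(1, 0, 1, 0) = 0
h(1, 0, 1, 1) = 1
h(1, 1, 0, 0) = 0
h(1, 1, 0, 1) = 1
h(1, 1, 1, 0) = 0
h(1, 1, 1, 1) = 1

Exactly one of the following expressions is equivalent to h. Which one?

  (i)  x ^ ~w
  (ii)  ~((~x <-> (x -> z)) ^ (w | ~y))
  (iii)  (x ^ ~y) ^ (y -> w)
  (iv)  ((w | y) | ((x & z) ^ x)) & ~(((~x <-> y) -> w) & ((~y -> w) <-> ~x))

i

(ii) fails at (0,0,0,1): the formula yields 1, h is 0.
(iii) fails at (0,0,0,0): the formula yields 0, h is 1.
(iv) fails at (0,0,0,0): the formula yields 0, h is 1.
That leaves (i). Evaluating it on every row reproduces the table of h exactly.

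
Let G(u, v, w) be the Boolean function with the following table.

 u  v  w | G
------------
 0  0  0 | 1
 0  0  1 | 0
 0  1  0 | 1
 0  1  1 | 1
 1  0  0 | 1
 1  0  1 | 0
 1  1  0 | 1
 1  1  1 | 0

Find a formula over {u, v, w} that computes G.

G(u, v, w) = ~((((~u & ~v) & w) | ((u & ~v) & w)) | ((u & v) & w))

G is 0 on only 3 rows — (0,0,1), (1,0,1), (1,1,1). Writing each as a minterm (¬u·¬v·w, u·¬v·w, u·v·w) and OR-ing them characterizes exactly where G=0, so G is the negation of that disjunction.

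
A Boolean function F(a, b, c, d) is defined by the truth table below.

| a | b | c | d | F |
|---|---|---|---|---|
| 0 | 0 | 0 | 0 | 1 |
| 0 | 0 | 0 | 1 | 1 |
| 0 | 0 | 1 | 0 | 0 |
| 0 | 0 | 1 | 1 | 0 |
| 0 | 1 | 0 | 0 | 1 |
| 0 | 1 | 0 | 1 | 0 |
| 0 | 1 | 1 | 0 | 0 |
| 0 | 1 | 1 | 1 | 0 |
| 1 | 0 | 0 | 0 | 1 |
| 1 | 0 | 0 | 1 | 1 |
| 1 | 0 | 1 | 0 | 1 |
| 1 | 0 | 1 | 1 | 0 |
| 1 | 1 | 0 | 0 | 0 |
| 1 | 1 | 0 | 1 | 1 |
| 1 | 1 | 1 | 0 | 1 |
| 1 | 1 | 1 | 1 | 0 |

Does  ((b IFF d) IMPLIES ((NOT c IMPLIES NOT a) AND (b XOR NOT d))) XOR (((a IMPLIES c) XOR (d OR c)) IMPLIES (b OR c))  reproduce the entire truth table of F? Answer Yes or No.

Test each input against both F and the formula:
  a=0, b=0, c=0, d=0: formula gives 1, F = 1 ✓
  a=0, b=0, c=0, d=1: formula gives 0, but F = 1 ✗
Row (0,0,0,1) is a counterexample, so the formula is not equivalent to F.

No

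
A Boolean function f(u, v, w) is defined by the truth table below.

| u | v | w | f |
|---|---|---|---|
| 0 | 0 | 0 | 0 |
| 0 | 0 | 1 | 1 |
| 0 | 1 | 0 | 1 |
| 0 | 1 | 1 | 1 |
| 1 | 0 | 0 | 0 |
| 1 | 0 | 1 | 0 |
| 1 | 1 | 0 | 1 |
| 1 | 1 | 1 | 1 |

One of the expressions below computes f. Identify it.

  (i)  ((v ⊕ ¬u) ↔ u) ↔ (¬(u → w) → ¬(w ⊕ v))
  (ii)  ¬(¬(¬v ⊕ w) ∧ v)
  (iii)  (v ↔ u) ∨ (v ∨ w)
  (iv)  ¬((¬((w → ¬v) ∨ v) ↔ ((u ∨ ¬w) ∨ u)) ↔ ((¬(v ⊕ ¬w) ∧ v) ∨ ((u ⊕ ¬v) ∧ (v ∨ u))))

iv

(i) fails at (0,0,1): the formula yields 0, f is 1.
(ii) fails at (0,0,0): the formula yields 1, f is 0.
(iii) fails at (0,0,0): the formula yields 1, f is 0.
Only (iv) survives; checking it on all 8 rows confirms it matches f.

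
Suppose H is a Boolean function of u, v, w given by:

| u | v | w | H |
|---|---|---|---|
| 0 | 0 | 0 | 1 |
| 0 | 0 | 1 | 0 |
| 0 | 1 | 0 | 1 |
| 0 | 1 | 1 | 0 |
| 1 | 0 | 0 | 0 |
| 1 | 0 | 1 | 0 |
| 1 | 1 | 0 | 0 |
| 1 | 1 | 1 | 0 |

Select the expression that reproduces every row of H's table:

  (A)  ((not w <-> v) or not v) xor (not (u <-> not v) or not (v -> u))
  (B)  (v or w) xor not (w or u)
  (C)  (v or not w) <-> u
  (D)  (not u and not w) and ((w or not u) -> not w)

D

(A) fails at (0,0,0): the formula yields 0, H is 1.
(B) fails at (0,0,1): the formula yields 1, H is 0.
(C) fails at (0,0,0): the formula yields 0, H is 1.
Only (D) survives; checking it on all 8 rows confirms it matches H.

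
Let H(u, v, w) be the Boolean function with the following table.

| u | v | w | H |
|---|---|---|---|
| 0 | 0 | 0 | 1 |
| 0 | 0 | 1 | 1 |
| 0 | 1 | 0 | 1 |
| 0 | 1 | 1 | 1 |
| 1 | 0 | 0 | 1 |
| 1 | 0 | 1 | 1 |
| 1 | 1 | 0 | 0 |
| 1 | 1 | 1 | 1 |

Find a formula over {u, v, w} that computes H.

H(u, v, w) = NOT ((u AND v) AND NOT w)

Only row (1,1,0) gives 0. So H is 1 everywhere except there — the complement of the minterm u·v·¬w.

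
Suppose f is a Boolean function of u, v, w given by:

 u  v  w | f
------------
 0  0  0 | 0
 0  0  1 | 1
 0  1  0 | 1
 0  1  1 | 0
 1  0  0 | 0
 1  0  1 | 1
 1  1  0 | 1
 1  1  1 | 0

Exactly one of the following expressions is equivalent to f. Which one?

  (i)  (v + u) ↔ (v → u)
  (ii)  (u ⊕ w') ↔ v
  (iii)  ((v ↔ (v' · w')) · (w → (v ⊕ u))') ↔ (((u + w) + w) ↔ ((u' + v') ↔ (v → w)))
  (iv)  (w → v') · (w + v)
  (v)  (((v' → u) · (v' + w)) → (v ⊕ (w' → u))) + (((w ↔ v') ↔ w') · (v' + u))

iv

(i) fails at (0,0,1): the formula yields 0, f is 1.
(ii) fails at (1,0,0): the formula yields 1, f is 0.
(iii) fails at (0,0,0): the formula yields 1, f is 0.
(v) fails at (0,0,0): the formula yields 1, f is 0.
That leaves (iv). Evaluating it on every row reproduces the table of f exactly.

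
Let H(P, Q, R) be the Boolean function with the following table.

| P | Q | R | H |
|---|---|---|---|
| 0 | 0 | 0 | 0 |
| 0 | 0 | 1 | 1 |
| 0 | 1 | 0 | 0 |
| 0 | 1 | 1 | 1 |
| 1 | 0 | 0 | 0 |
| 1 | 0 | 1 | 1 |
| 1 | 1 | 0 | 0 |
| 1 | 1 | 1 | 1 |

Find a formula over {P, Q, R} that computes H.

The output simply equals R.

H(P, Q, R) = R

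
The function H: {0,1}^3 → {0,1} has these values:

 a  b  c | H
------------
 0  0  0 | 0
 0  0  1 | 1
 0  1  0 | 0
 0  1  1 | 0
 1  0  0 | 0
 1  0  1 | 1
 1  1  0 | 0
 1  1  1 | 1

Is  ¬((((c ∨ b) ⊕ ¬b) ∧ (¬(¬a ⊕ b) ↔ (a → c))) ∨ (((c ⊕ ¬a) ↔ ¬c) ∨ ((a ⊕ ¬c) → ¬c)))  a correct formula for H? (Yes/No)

Check the formula against H row by row:
  a=0, b=0, c=0: formula gives 0, H = 0 ✓
  a=0, b=0, c=1: formula gives 0, but H = 1 ✗
Since they disagree at (0,0,1), the expression is not a correct formula for H.

No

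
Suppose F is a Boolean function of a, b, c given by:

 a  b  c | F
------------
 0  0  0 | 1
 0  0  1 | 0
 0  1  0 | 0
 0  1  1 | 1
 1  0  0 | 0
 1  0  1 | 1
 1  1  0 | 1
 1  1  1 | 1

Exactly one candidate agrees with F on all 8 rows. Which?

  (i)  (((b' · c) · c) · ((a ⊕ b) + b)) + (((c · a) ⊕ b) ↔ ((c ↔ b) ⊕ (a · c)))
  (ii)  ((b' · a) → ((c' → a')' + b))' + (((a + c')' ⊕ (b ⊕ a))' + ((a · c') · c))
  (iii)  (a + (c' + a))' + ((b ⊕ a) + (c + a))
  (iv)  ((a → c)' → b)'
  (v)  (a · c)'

(i): at (0,0,0) it gives 0, but F = 1 — eliminated.
(iii): at (0,0,0) it gives 0, but F = 1 — eliminated.
(iv): at (0,0,0) it gives 0, but F = 1 — eliminated.
(v): at (0,0,1) it gives 1, but F = 0 — eliminated.
Only (ii) survives; checking it on all 8 rows confirms it matches F.

ii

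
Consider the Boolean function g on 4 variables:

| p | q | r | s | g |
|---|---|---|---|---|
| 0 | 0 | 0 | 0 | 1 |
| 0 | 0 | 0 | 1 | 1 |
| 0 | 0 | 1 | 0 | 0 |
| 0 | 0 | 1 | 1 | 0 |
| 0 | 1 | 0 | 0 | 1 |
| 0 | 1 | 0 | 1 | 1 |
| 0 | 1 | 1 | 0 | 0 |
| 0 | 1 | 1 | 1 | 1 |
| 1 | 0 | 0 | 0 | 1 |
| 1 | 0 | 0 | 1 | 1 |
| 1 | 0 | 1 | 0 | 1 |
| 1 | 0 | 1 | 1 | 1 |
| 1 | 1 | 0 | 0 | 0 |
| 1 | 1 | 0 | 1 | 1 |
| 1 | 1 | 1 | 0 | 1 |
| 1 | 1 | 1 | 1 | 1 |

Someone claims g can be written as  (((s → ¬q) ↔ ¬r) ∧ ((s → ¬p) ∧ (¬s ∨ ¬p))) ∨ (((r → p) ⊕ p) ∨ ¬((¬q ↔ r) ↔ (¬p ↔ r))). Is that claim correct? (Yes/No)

No

Test each input against both g and the formula:
  p=0, q=0, r=0, s=0: formula gives 1, g = 1 ✓
  p=0, q=0, r=0, s=1: formula gives 1, g = 1 ✓
  p=0, q=0, r=1, s=0: formula gives 0, g = 0 ✓
  p=0, q=0, r=1, s=1: formula gives 0, g = 0 ✓
  …
  p=0, q=1, r=1, s=0: formula gives 1, but g = 0 ✗
Row (0,1,1,0) is a counterexample, so the formula is not equivalent to g.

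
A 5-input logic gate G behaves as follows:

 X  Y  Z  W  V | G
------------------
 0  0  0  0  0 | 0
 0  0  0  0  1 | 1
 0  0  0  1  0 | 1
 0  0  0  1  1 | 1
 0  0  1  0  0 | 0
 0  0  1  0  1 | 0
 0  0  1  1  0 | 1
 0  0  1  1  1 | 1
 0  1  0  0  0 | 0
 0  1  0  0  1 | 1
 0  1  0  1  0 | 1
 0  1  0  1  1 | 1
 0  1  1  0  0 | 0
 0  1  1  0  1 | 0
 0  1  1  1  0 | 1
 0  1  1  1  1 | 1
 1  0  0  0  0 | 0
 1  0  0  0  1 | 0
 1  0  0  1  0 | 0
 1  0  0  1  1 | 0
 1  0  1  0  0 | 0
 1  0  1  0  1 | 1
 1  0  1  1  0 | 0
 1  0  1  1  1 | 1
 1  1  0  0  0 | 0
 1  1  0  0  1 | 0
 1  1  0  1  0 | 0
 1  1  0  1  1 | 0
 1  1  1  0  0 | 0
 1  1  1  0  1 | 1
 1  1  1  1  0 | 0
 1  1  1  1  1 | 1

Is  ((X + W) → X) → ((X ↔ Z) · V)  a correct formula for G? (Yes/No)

Evaluate ((X + W) → X) → ((X ↔ Z) · V) on each row and compare to G:
  X=0, Y=0, Z=0, W=0, V=0: formula gives 0, G = 0 ✓
  X=0, Y=0, Z=0, W=0, V=1: formula gives 1, G = 1 ✓
  X=0, Y=0, Z=0, W=1, V=0: formula gives 1, G = 1 ✓
  X=0, Y=0, Z=0, W=1, V=1: formula gives 1, G = 1 ✓
  … (the remaining 28 rows also agree.)
No disagreement on any input; they are logically equivalent.

Yes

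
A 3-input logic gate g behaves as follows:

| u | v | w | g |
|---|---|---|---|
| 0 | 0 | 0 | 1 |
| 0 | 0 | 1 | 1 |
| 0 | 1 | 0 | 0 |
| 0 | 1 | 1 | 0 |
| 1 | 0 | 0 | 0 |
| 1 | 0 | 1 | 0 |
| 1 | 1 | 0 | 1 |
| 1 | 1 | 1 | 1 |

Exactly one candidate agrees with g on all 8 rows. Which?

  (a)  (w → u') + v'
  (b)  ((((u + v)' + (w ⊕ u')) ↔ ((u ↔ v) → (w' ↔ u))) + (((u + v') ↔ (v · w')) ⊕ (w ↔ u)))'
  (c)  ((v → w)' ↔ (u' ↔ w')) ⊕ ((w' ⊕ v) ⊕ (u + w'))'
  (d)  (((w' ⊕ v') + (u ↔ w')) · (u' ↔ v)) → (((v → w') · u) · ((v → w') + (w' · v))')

d

(a) disagrees with g on (0,1,0) (formula → 1, table → 0); rule it out.
(b) disagrees with g on (0,0,0) (formula → 0, table → 1); rule it out.
(c) disagrees with g on (0,0,1) (formula → 0, table → 1); rule it out.
That leaves (d). Evaluating it on every row reproduces the table of g exactly.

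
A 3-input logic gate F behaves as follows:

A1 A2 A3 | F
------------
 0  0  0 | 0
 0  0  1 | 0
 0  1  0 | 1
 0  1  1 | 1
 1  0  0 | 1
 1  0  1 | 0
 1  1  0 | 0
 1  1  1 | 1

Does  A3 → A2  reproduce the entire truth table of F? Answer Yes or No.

Evaluate A3 → A2 on each row and compare to F:
  A1=0, A2=0, A3=0: formula gives 1, but F = 0 ✗
Row (0,0,0) is a counterexample, so the formula is not equivalent to F.

No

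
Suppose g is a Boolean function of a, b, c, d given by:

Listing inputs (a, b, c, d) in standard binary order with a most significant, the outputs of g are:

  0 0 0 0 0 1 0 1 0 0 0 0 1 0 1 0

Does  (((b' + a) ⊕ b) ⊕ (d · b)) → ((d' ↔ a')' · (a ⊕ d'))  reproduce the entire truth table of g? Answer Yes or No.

Yes

Check the formula against g row by row:
  a=0, b=0, c=0, d=0: formula gives 0, g = 0 ✓
  a=0, b=0, c=0, d=1: formula gives 0, g = 0 ✓
  a=0, b=0, c=1, d=0: formula gives 0, g = 0 ✓
  a=0, b=0, c=1, d=1: formula gives 0, g = 0 ✓
  …and likewise for the remaining 12 rows.
All 16 rows match — the expression computes g exactly.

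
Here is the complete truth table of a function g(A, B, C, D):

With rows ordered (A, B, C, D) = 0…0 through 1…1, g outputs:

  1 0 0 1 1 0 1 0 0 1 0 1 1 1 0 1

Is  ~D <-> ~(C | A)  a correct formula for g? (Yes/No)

No

Check the formula against g row by row:
  A=0, B=0, C=0, D=0: formula gives 1, g = 1 ✓
  A=0, B=0, C=0, D=1: formula gives 0, g = 0 ✓
  A=0, B=0, C=1, D=0: formula gives 0, g = 0 ✓
  A=0, B=0, C=1, D=1: formula gives 1, g = 1 ✓
  …
  A=0, B=1, C=1, D=0: formula gives 0, but g = 1 ✗
Since they disagree at (0,1,1,0), the expression is not a correct formula for g.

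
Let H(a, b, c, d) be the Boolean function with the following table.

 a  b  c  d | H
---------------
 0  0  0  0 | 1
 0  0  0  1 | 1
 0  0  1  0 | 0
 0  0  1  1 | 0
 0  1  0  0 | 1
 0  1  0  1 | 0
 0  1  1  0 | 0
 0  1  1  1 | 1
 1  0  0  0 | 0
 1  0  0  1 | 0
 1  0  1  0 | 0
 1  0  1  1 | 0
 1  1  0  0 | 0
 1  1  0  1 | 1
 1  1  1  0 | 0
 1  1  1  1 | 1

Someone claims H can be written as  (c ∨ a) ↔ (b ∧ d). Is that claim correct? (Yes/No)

Test each input against both H and the formula:
  a=0, b=0, c=0, d=0: formula gives 1, H = 1 ✓
  a=0, b=0, c=0, d=1: formula gives 1, H = 1 ✓
  a=0, b=0, c=1, d=0: formula gives 0, H = 0 ✓
  a=0, b=0, c=1, d=1: formula gives 0, H = 0 ✓
  … (the remaining 12 rows also agree.)
All 16 rows match — the expression computes H exactly.

Yes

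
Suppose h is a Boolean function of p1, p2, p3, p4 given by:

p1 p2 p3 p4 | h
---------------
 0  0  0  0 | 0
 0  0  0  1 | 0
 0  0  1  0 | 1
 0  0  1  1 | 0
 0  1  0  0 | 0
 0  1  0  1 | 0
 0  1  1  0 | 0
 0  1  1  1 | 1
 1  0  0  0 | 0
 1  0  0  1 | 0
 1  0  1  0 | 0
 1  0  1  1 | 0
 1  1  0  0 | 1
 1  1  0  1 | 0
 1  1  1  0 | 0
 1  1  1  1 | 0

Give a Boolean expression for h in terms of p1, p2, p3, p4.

h(p1, p2, p3, p4) = ((((not p1 and not p2) and p3) and not p4) or (((not p1 and p2) and p3) and p4)) or (((p1 and p2) and not p3) and not p4)

h=1 on 3 inputs: (0,0,1,0), (0,1,1,1), (1,1,0,0). Reading each as a conjunction of literals (¬p1·¬p2·p3·¬p4, ¬p1·p2·p3·p4, p1·p2·¬p3·¬p4) and taking the OR gives the canonical DNF.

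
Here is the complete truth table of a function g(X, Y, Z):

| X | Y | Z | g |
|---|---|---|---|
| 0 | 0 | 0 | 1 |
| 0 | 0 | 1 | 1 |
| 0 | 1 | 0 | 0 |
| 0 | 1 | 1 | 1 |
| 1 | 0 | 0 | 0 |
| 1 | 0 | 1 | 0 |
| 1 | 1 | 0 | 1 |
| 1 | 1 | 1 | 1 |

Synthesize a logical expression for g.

g(X, Y, Z) = ((((X' · Y) · Z') + ((X · Y') · Z')) + ((X · Y') · Z))'

The 0-rows are (0,1,0), (1,0,0), (1,0,1). Take each as a conjunction (¬X·Y·¬Z, X·¬Y·¬Z, X·¬Y·Z), form their disjunction, and complement — that gives a formula that is 1 everywhere g is.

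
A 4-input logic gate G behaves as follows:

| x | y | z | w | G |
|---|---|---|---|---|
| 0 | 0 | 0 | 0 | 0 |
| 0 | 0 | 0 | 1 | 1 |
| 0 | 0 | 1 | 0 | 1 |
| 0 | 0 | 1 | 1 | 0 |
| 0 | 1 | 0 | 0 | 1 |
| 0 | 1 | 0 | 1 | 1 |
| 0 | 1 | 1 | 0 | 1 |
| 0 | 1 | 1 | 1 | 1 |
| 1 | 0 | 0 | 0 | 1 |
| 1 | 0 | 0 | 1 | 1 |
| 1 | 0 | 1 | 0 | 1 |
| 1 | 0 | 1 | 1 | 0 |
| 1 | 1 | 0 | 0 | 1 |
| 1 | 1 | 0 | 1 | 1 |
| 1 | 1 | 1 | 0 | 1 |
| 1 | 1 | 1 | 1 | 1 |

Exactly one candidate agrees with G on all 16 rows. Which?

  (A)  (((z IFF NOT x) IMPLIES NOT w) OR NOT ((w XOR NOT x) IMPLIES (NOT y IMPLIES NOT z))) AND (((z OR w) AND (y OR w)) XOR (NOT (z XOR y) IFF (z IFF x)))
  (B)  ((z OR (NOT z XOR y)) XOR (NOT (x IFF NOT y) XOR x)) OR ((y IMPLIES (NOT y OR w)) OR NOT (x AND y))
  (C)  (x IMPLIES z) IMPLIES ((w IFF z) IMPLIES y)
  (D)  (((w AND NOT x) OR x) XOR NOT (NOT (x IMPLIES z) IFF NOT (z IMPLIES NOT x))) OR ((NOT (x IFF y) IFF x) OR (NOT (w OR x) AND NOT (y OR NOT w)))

(A) disagrees with G on (0,0,0,0) (formula → 1, table → 0); rule it out.
(B) disagrees with G on (0,0,0,0) (formula → 1, table → 0); rule it out.
(D) disagrees with G on (0,0,0,0) (formula → 1, table → 0); rule it out.
(C) is the remaining candidate, and it agrees with G on all 16 inputs.

C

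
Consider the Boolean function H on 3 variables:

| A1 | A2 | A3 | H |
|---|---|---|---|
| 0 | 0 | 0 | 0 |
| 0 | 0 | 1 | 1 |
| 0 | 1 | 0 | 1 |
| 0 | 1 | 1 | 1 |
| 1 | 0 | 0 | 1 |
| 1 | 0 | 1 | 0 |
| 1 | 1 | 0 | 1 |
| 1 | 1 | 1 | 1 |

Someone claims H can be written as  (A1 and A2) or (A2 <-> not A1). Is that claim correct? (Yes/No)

No

Check the formula against H row by row:
  A1=0, A2=0, A3=0: formula gives 0, H = 0 ✓
  A1=0, A2=0, A3=1: formula gives 0, but H = 1 ✗
A single disagreement suffices: at (0,0,1) they differ, so the formula does not compute H.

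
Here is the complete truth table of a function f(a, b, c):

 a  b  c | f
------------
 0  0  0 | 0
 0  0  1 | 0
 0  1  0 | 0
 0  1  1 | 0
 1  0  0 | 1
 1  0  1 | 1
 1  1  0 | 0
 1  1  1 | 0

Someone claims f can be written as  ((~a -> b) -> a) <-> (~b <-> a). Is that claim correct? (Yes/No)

Yes

Check the formula against f row by row:
  a=0, b=0, c=0: formula gives 0, f = 0 ✓
  a=0, b=0, c=1: formula gives 0, f = 0 ✓
  a=0, b=1, c=0: formula gives 0, f = 0 ✓
  a=0, b=1, c=1: formula gives 0, f = 0 ✓
  a=1, b=0, c=0: formula gives 1, f = 1 ✓
  … (the remaining 3 rows also agree.)
Every row agrees, so the formula is equivalent.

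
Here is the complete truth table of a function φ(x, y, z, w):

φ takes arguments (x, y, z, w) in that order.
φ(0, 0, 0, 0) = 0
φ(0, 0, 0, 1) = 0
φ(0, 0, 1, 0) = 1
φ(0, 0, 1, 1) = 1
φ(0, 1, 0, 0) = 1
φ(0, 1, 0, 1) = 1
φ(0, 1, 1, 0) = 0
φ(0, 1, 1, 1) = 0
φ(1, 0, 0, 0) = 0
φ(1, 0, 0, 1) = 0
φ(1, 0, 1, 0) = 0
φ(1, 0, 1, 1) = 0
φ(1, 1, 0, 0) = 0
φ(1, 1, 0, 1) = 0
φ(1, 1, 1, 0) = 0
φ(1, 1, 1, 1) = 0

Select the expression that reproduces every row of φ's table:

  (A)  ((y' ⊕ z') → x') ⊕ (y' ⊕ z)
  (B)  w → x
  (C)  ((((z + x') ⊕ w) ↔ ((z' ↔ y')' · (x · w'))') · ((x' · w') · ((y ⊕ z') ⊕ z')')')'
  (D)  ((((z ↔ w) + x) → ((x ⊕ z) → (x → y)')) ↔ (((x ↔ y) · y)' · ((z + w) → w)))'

A

(B) fails at (0,0,0,0): the formula yields 1, φ is 0.
(C) fails at (0,0,0,0): the formula yields 1, φ is 0.
(D) fails at (0,1,0,0): the formula yields 0, φ is 1.
(A) is the remaining candidate, and it agrees with φ on all 16 inputs.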